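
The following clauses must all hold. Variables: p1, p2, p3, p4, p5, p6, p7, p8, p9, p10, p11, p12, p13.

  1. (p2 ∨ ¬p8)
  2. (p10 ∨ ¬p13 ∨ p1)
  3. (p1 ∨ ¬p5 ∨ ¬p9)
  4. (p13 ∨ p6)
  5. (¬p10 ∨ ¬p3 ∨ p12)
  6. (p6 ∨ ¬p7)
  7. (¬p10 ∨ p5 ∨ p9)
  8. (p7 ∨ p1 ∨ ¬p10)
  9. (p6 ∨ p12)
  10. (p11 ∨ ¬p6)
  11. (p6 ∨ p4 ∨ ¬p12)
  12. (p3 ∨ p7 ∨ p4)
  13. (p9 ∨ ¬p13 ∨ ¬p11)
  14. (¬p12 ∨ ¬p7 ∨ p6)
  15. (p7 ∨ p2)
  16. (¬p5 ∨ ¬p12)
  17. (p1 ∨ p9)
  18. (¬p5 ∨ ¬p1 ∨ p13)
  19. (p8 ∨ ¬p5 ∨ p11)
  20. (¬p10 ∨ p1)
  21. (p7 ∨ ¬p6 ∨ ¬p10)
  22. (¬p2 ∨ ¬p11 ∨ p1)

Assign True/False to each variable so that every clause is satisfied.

Pure literal: p4 appears only positively; assign p4 = True.
Branch on p1: take p1 = True.
Branch on p2: take p2 = True.
Set p3 = True and propagate.
For the remaining variables, p5 = False, p6 = True, p7 = False, p8 = False, p9 = False, p10 = False, p11 = True, p12 = False, p13 = False works.

p1=True, p2=True, p3=True, p4=True, p5=False, p6=True, p7=False, p8=False, p9=False, p10=False, p11=True, p12=False, p13=False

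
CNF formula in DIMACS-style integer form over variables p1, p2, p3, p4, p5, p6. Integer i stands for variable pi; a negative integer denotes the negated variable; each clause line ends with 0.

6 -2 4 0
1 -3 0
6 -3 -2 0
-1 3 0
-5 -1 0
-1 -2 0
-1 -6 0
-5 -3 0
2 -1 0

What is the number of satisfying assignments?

14

Split on p1, then p2.
  p1=1, p2=1: a clause becomes empty — 0.
  p1=1, p2=0: a clause becomes empty — 0.
  p1=0, p2=1: p5 free; 3 ways for (p3,p4,p6) × 2^1 = 6.
  p1=0, p2=0: forces p3=0; p4, p5, p6 free → 2^3 = 8.
Total: 0 + 0 + 6 + 8 = 14.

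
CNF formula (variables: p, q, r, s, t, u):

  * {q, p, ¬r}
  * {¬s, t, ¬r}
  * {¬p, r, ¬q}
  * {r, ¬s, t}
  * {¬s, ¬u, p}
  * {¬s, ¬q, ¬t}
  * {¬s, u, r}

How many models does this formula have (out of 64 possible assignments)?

Split on r, then s.
  r=1, s=1: remaining (p,q,t,u) ∈ {(1,0,1,0); (1,0,1,1)} — 2.
  r=1, s=0: t, u free; 3 ways for (p,q) × 2^2 = 12.
  r=0, s=1: remaining (p,q,t,u) ∈ {(1,0,1,1)} — 1.
  r=0, s=0: t, u free; 3 ways for (p,q) × 2^2 = 12.
Total: 2 + 12 + 1 + 12 = 27.

27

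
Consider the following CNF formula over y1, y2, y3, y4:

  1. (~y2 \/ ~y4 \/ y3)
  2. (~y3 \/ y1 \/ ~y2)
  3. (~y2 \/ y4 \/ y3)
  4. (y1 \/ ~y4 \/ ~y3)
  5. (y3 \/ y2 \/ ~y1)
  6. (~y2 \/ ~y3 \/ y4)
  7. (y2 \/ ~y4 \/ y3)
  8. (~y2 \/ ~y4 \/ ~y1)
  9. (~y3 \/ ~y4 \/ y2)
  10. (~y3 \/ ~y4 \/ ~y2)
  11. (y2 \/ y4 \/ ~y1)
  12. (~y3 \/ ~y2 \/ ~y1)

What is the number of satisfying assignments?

The models are:
  y1=F y2=F y3=F y4=F
  y1=F y2=F y3=T y4=F
That's 2 in total.

2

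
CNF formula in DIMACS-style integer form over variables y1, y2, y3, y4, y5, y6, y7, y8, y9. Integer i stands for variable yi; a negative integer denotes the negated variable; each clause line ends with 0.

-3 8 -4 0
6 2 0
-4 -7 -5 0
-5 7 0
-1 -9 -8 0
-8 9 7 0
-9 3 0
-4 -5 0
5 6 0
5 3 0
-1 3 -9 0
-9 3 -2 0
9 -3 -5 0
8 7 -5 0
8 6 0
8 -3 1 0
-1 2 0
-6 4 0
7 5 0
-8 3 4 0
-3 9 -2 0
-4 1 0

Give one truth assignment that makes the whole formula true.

y1 = False, y2 = True, y3 = True, y4 = False, y5 = True, y6 = False, y7 = True, y8 = True, y9 = True

Check each clause:
  1. (y8 ∨ ¬y3 ∨ ¬y4) — y8 is true.
  2. (y6 ∨ y2) — y2 is true.
  3. (¬y7 ∨ ¬y4 ∨ ¬y5) — ¬y4 is true.
  4. (y7 ∨ ¬y5) — y7 is true.
  5. (¬y9 ∨ ¬y8 ∨ ¬y1) — ¬y1 is true.
  6. (y9 ∨ y7 ∨ ¬y8) — y9 is true.
  7. (¬y9 ∨ y3) — y3 is true.
  8. (¬y4 ∨ ¬y5) — ¬y4 is true.
  9. (y6 ∨ y5) — y5 is true.
  10. (y5 ∨ y3) — y3 is true.
  11. (y3 ∨ ¬y1 ∨ ¬y9) — y3 is true.
  12. (¬y9 ∨ ¬y2 ∨ y3) — y3 is true.
  13. (¬y3 ∨ ¬y5 ∨ y9) — y9 is true.
  14. (y8 ∨ ¬y5 ∨ y7) — y8 is true.
  15. (y6 ∨ y8) — y8 is true.
  16. (y8 ∨ y1 ∨ ¬y3) — y8 is true.
  17. (¬y1 ∨ y2) — y2 is true.
  18. (y4 ∨ ¬y6) — ¬y6 is true.
  19. (y7 ∨ y5) — y5 is true.
  20. (y3 ∨ y4 ∨ ¬y8) — y3 is true.
  21. (¬y2 ∨ ¬y3 ∨ y9) — y9 is true.
  22. (y1 ∨ ¬y4) — ¬y4 is true.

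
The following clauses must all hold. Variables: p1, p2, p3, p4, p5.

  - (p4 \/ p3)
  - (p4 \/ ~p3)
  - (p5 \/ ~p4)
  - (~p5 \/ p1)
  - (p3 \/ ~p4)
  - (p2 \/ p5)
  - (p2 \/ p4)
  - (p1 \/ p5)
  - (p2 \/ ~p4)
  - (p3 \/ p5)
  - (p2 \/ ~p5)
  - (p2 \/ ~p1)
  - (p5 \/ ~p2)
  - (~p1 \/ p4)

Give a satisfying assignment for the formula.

p1=True, p2=True, p3=True, p4=True, p5=True

Set p1 = True and propagate.
  then p2 is forced to True.
  then p5 is forced to True.
  then p4 is forced to True.
  then p3 is forced to True.
Check each clause:
  1. (p3 \/ p4) — p3 is true.
  2. (~p3 \/ p4) — p4 is true.
  3. (p5 \/ ~p4) — p5 is true.
  4. (p1 \/ ~p5) — p1 is true.
  5. (p3 \/ ~p4) — p3 is true.
  6. (p2 \/ p5) — p2 is true.
  7. (p2 \/ p4) — p2 is true.
  8. (p1 \/ p5) — p1 is true.
  9. (p2 \/ ~p4) — p2 is true.
  10. (p5 \/ p3) — p3 is true.
  11. (p2 \/ ~p5) — p2 is true.
  12. (p2 \/ ~p1) — p2 is true.
  13. (p5 \/ ~p2) — p5 is true.
  14. (~p1 \/ p4) — p4 is true.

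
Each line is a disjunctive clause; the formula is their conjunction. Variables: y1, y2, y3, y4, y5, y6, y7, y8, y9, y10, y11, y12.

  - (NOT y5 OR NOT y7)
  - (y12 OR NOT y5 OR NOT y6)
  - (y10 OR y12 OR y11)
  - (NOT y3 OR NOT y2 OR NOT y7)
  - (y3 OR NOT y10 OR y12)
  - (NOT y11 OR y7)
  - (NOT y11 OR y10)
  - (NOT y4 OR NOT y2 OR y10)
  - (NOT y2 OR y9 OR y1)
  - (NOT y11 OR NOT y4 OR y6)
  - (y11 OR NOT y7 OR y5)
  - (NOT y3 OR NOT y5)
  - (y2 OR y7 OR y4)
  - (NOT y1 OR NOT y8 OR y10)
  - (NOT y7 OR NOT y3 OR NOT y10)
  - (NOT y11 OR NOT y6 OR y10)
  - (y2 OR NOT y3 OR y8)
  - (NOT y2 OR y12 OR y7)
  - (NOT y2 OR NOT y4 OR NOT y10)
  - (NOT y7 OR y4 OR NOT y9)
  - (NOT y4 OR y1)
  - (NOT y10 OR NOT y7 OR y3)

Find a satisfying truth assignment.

Set y1 = True and propagate.
Branch on y2: take y2 = False.
Set y3 = True and propagate.
  then y5 is forced to False.
  then y8 is forced to True.
  then y10 is forced to True.
  then y7 is forced to False.
  then y11 is forced to False.
  then y4 is forced to True.
y6, y9, y12 are now unconstrained; take y6 = True, y9 = True, y12 = False.
Every clause has at least one true literal under this assignment.

y1=True, y2=False, y3=True, y4=True, y5=False, y6=True, y7=False, y8=True, y9=True, y10=True, y11=False, y12=False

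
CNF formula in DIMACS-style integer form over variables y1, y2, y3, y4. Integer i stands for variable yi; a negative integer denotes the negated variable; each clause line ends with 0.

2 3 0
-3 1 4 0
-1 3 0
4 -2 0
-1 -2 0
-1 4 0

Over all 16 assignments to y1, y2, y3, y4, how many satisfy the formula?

4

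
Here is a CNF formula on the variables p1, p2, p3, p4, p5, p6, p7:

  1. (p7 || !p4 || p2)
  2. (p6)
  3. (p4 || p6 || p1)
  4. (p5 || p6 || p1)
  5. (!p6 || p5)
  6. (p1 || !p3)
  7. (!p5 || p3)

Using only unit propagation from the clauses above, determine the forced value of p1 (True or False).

True

(p6) stands alone — p6 = True.
(!p6 || p5): since p6 = True, the clause reduces to (p5). p5 = True.
From (p3 || !p5) and p5 = True: p3 = True.
(p1 || !p3): since p3 = True, the clause reduces to (p1). p1 = True.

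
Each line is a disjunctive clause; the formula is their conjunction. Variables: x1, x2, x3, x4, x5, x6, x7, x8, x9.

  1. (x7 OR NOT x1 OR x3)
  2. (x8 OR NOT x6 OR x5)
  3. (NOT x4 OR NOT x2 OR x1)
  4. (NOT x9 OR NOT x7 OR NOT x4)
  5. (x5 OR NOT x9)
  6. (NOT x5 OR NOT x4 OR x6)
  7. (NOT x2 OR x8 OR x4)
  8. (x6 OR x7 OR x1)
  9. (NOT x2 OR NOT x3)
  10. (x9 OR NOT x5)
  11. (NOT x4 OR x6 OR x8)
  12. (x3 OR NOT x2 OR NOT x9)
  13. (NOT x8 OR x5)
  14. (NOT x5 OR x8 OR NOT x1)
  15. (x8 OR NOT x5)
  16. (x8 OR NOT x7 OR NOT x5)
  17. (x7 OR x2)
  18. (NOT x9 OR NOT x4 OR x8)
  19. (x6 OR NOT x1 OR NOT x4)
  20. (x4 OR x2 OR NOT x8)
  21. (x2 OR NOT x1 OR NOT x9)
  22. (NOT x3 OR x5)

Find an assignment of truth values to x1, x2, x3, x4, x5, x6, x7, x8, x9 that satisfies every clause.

Set x1 = False and propagate.
Try x2 = False.
  then x7 is forced to True.
For the remaining variables, x3 = False, x4 = False, x5 = False, x6 = False, x8 = False, x9 = False works.
Check each clause:
  1. (NOT x1 OR x7 OR x3) — NOT x1 is true.
  2. (x8 OR NOT x6 OR x5) — NOT x6 is true.
  3. (NOT x4 OR x1 OR NOT x2) — NOT x4 is true.
  4. (NOT x7 OR NOT x9 OR NOT x4) — NOT x4 is true.
  5. (NOT x9 OR x5) — NOT x9 is true.
  6. (NOT x5 OR x6 OR NOT x4) — NOT x5 is true.
  7. (NOT x2 OR x4 OR x8) — NOT x2 is true.
  8. (x6 OR x1 OR x7) — x7 is true.
  9. (NOT x2 OR NOT x3) — NOT x3 is true.
  10. (x9 OR NOT x5) — NOT x5 is true.
  11. (NOT x4 OR x6 OR x8) — NOT x4 is true.
  12. (NOT x9 OR NOT x2 OR x3) — NOT x2 is true.
  13. (x5 OR NOT x8) — NOT x8 is true.
  14. (NOT x1 OR x8 OR NOT x5) — NOT x5 is true.
  15. (x8 OR NOT x5) — NOT x5 is true.
  16. (NOT x5 OR NOT x7 OR x8) — NOT x5 is true.
  17. (x7 OR x2) — x7 is true.
  18. (NOT x4 OR x8 OR NOT x9) — NOT x4 is true.
  19. (x6 OR NOT x1 OR NOT x4) — NOT x4 is true.
  20. (x4 OR NOT x8 OR x2) — NOT x8 is true.
  21. (x2 OR NOT x1 OR NOT x9) — NOT x1 is true.
  22. (x5 OR NOT x3) — NOT x3 is true.

x1=F, x2=F, x3=F, x4=F, x5=F, x6=F, x7=T, x8=F, x9=F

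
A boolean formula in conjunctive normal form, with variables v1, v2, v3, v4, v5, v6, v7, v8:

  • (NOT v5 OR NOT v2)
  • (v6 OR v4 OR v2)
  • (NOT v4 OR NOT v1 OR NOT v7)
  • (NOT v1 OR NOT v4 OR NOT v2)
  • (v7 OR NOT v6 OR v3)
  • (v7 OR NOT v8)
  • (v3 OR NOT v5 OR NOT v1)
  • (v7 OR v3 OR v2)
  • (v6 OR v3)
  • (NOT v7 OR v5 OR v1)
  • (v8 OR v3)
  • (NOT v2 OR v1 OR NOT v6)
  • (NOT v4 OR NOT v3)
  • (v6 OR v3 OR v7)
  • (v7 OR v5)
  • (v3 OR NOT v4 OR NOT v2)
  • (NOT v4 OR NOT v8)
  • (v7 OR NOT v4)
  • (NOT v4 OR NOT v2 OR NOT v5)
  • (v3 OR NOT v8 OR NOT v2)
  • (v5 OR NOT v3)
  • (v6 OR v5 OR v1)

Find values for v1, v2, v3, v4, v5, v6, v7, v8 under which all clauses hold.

v1 = True, v2 = False, v3 = False, v4 = False, v5 = False, v6 = True, v7 = True, v8 = True

Check each clause:
  1. (NOT v5 OR NOT v2) — NOT v5 is true.
  2. (v4 OR v2 OR v6) — v6 is true.
  3. (NOT v7 OR NOT v1 OR NOT v4) — NOT v4 is true.
  4. (NOT v4 OR NOT v2 OR NOT v1) — NOT v4 is true.
  5. (v3 OR v7 OR NOT v6) — v7 is true.
  6. (NOT v8 OR v7) — v7 is true.
  7. (NOT v1 OR NOT v5 OR v3) — NOT v5 is true.
  8. (v7 OR v3 OR v2) — v7 is true.
  9. (v3 OR v6) — v6 is true.
  10. (v5 OR NOT v7 OR v1) — v1 is true.
  11. (v8 OR v3) — v8 is true.
  12. (v1 OR NOT v2 OR NOT v6) — v1 is true.
  13. (NOT v4 OR NOT v3) — NOT v4 is true.
  14. (v6 OR v7 OR v3) — v6 is true.
  15. (v5 OR v7) — v7 is true.
  16. (NOT v2 OR v3 OR NOT v4) — NOT v4 is true.
  17. (NOT v4 OR NOT v8) — NOT v4 is true.
  18. (v7 OR NOT v4) — NOT v4 is true.
  19. (NOT v5 OR NOT v2 OR NOT v4) — NOT v5 is true.
  20. (NOT v2 OR NOT v8 OR v3) — NOT v2 is true.
  21. (NOT v3 OR v5) — NOT v3 is true.
  22. (v5 OR v1 OR v6) — v1 is true.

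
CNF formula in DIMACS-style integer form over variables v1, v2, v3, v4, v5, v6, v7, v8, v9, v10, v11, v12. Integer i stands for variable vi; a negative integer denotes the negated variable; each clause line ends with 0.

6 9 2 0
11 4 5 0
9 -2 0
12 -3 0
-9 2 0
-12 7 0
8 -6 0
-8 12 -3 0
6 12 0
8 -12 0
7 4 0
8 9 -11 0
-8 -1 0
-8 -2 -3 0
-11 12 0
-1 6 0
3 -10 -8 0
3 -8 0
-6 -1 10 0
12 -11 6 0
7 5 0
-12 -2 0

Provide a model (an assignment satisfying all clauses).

Pure literal: v1 appears only negated; assign v1 = False.
v7 occurs only positively in the remaining clauses — set v7 = True.
Try v2 = False.
  then v9 is forced to False.
  then v6 is forced to True.
  then v8 is forced to True.
  then v3 is forced to True.
  then v12 is forced to True.
For the remaining variables, v4 = False, v5 = False, v10 = False, v11 = True works.
Every clause has at least one true literal under this assignment.

v1=False, v2=False, v3=True, v4=False, v5=False, v6=True, v7=True, v8=True, v9=False, v10=False, v11=True, v12=True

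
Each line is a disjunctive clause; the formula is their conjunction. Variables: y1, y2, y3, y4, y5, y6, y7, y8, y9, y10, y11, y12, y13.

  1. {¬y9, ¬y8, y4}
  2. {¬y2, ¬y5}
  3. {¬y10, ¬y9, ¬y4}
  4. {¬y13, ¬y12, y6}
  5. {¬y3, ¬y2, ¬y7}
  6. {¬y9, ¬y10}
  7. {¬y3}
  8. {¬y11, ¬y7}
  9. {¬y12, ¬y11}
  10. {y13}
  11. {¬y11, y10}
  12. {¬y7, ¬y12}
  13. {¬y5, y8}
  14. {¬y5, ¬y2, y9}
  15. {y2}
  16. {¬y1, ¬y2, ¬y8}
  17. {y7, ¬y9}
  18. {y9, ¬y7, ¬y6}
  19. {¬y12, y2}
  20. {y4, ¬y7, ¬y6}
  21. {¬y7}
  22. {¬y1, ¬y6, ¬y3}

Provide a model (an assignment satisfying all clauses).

y1=0  y2=1  y3=0  y4=1  y5=0  y6=1  y7=0  y8=0  y9=0  y10=0  y11=0  y12=0  y13=1

(¬y3) is a unit clause, so y3 = False.
The clause (y13) is unit: y13 must be True.
Unit propagation: (y2) forces y2 = True.
(¬y5) is a unit clause, so y5 = False.
Unit propagation: (¬y7) forces y7 = False.
(¬y9) is a unit clause, so y9 = False.
Pure literal: y1 appears only negated; assign y1 = False.
Pure literal: y6 appears only positively; assign y6 = True.
Try y10 = False.
  then y11 is forced to False.
y4, y8, y12 are now unconstrained; take y4 = True, y8 = False, y12 = False.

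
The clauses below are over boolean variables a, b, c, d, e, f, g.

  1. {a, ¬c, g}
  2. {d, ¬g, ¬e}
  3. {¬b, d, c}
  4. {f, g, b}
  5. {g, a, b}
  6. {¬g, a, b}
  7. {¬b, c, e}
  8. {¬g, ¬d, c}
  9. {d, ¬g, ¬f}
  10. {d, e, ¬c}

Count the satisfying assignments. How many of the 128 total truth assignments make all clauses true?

30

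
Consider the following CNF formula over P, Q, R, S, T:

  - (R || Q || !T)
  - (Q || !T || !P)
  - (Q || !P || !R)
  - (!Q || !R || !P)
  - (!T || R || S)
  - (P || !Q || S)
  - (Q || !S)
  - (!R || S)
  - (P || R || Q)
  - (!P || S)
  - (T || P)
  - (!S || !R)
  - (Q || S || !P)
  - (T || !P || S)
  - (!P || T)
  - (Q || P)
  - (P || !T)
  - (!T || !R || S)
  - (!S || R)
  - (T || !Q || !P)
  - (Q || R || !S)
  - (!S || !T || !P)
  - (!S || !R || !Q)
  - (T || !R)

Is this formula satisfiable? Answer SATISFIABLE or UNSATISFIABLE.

P = True:
  propagation gives S=True, Q=True, R=False; an empty clause results — contradiction.
P = False:
  propagation gives T=True; an empty clause results — contradiction.
Every branch closes, so no satisfying assignment exists.

UNSATISFIABLE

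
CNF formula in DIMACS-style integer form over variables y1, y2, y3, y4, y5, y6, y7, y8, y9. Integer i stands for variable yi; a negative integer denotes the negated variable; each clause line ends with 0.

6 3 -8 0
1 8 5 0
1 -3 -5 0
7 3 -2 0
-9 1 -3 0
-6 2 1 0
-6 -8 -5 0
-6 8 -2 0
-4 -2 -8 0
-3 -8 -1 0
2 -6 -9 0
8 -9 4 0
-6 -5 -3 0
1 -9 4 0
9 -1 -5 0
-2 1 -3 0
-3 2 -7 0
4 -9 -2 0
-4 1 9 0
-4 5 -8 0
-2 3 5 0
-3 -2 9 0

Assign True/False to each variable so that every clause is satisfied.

y1 = T  y2 = F  y3 = F  y4 = F  y5 = F  y6 = T  y7 = F  y8 = T  y9 = F

Branch on y1: take y1 = True.
Set y2 = False and propagate.
The remaining clauses are satisfied by y3 = False, y4 = False, y5 = False, y6 = True, y7 = False, y8 = True, y9 = False.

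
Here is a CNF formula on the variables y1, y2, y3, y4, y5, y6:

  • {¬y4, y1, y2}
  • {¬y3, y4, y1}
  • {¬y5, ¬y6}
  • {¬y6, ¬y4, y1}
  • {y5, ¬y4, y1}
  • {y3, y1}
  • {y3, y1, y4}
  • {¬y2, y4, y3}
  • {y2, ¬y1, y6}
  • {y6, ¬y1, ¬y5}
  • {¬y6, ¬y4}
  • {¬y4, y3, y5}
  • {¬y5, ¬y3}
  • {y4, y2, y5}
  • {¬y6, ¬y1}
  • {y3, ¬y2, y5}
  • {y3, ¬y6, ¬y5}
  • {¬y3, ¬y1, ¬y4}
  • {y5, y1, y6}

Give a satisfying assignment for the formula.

y1=True, y2=True, y3=True, y4=False, y5=False, y6=False

Set y1 = True and propagate.
  then y6 is forced to False.
  then y2 is forced to True.
  then y5 is forced to False.
  then y3 is forced to True.
  then y4 is forced to False.
Check each clause:
  1. {¬y4, y2, y1} — y1 is true.
  2. {y1, y4, ¬y3} — y1 is true.
  3. {¬y5, ¬y6} — ¬y6 is true.
  4. {y1, ¬y4, ¬y6} — y1 is true.
  5. {¬y4, y1, y5} — y1 is true.
  6. {y3, y1} — y1 is true.
  7. {y4, y1, y3} — y1 is true.
  8. {y4, y3, ¬y2} — y3 is true.
  9. {y6, ¬y1, y2} — y2 is true.
  10. {y6, ¬y5, ¬y1} — ¬y5 is true.
  11. {¬y6, ¬y4} — ¬y6 is true.
  12. {y3, y5, ¬y4} — y3 is true.
  13. {¬y5, ¬y3} — ¬y5 is true.
  14. {y2, y5, y4} — y2 is true.
  15. {¬y1, ¬y6} — ¬y6 is true.
  16. {y3, ¬y2, y5} — y3 is true.
  17. {¬y5, y3, ¬y6} — y3 is true.
  18. {¬y4, ¬y1, ¬y3} — ¬y4 is true.
  19. {y1, y5, y6} — y1 is true.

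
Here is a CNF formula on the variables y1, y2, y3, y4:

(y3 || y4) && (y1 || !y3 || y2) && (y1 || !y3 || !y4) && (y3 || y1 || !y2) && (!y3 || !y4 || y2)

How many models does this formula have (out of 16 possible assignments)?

The models are:
  y1=F y2=F y3=F y4=T
  y1=F y2=T y3=T y4=F
  y1=T y2=F y3=F y4=T
  y1=T y2=F y3=T y4=F
  y1=T y2=T y3=F y4=T
  y1=T y2=T y3=T y4=F
  y1=T y2=T y3=T y4=T
Count: 7.

7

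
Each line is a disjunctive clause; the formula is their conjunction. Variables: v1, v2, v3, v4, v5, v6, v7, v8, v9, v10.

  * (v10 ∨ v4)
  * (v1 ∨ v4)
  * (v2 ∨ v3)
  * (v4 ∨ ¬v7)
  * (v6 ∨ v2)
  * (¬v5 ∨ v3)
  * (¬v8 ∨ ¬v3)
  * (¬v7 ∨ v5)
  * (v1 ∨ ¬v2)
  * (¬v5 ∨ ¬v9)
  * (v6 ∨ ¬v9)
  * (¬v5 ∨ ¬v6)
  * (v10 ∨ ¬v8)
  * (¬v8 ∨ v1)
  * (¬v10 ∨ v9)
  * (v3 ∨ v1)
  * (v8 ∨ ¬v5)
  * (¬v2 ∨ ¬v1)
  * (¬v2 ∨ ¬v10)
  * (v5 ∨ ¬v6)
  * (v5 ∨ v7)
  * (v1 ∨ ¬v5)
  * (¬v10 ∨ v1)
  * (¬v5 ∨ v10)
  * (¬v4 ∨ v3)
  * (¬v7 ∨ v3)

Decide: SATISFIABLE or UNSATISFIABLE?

v5 = True:
  propagation gives v3=True, v8=False; an empty clause results — contradiction.
v5 = False:
  propagation gives v7=False; an empty clause results — contradiction.
Every branch closes, so no satisfying assignment exists.

UNSATISFIABLE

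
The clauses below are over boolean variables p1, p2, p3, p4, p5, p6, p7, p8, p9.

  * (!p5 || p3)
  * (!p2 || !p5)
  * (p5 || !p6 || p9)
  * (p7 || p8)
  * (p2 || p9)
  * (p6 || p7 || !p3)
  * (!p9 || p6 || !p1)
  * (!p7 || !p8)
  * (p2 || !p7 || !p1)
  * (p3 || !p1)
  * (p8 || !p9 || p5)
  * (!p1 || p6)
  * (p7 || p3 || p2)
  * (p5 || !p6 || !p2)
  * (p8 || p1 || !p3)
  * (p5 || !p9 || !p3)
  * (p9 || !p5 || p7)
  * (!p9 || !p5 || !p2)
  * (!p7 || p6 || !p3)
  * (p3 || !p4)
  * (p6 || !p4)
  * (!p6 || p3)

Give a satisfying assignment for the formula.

p1=F, p2=T, p3=F, p4=F, p5=F, p6=F, p7=T, p8=F, p9=F

p4 occurs only negated in the remaining clauses — set p4 = False.
Set p1 = False and propagate.
For the remaining variables, p2 = True, p3 = False, p5 = False, p6 = False, p7 = True, p8 = False, p9 = False works.
Every clause has at least one true literal under this assignment.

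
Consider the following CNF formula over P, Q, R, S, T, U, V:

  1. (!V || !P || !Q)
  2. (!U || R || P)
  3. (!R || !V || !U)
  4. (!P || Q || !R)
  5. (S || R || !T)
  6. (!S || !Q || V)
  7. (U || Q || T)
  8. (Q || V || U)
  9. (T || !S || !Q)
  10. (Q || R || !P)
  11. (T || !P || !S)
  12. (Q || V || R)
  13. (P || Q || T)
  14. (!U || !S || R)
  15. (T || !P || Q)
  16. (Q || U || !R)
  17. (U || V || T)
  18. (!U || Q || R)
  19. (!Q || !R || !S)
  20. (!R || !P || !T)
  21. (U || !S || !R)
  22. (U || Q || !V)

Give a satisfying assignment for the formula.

P = F, Q = T, R = T, S = F, T = T, U = F, V = T

Check each clause:
  1. (!Q || !P || !V) — !P is true.
  2. (R || !U || P) — !U is true.
  3. (!U || !R || !V) — !U is true.
  4. (!P || Q || !R) — Q is true.
  5. (R || S || !T) — R is true.
  6. (!Q || V || !S) — !S is true.
  7. (T || Q || U) — Q is true.
  8. (V || Q || U) — Q is true.
  9. (!S || !Q || T) — !S is true.
  10. (Q || R || !P) — Q is true.
  11. (!S || !P || T) — !S is true.
  12. (R || Q || V) — Q is true.
  13. (Q || P || T) — Q is true.
  14. (R || !U || !S) — !U is true.
  15. (!P || Q || T) — Q is true.
  16. (Q || !R || U) — Q is true.
  17. (T || V || U) — T is true.
  18. (!U || R || Q) — R is true.
  19. (!Q || !R || !S) — !S is true.
  20. (!R || !P || !T) — !P is true.
  21. (!R || U || !S) — !S is true.
  22. (!V || Q || U) — Q is true.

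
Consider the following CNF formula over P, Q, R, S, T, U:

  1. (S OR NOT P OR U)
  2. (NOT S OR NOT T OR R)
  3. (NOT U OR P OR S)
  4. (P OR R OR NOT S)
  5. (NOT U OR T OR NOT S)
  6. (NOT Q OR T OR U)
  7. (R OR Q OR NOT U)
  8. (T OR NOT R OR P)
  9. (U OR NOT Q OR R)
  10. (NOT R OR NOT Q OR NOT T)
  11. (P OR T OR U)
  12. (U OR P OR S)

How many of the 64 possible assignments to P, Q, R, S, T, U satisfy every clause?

11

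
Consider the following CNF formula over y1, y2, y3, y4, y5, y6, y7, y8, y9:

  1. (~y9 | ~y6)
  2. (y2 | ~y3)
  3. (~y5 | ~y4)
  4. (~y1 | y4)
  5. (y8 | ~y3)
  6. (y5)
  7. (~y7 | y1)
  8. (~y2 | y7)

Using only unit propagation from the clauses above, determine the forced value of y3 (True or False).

False

(y5) is a unit clause: y5 = True.
From (~y5 | ~y4) and y5 = True: y4 = False.
(y4 | ~y1) with y4 = False leaves only ~y1, so y1 = False.
From (~y7 | y1) and y1 = False: y7 = False.
In (y7 | ~y2), y7 is now false; ~y2 must hold, so y2 = False.
In (y2 | ~y3), y2 is now false; ~y3 must hold, so y3 = False.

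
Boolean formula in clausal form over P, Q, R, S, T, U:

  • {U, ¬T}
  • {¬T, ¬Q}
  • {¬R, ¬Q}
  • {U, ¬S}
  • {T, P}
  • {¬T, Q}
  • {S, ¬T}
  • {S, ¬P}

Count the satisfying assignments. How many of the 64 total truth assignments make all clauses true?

Satisfying assignments:
  P=1 Q=0 R=0 S=1 T=0 U=1
  P=1 Q=0 R=1 S=1 T=0 U=1
  P=1 Q=1 R=0 S=1 T=0 U=1
That's 3 in total.

3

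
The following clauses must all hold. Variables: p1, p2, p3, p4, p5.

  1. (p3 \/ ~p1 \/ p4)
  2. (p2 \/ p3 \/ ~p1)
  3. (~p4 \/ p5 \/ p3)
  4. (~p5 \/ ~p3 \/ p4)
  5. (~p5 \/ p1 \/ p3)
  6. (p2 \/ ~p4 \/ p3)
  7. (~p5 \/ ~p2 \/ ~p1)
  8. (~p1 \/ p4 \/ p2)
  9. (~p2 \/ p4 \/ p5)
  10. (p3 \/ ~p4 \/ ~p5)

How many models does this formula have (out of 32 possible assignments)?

Split on p3, then p4.
  p3=1, p4=1: 7 of the 8 assignments to (p1,p2,p5) work.
  p3=1, p4=0: remaining (p1,p2,p5) ∈ {(0,0,0)} — 1.
  p3=0, p4=1: a clause becomes empty — 0.
  p3=0, p4=0: remaining (p1,p2,p5) ∈ {(0,0,0)} — 1.
Total: 7 + 1 + 0 + 1 = 9.

9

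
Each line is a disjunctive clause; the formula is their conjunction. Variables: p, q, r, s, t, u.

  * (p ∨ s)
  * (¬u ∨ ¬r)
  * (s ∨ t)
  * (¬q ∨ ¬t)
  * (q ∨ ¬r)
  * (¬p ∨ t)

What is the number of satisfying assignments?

11

Split on t, then p.
  t=1, p=1: remaining (q,r,s,u) ∈ {(0,0,0,0); (0,0,0,1); (0,0,1,0); (0,0,1,1)} — 4.
  t=1, p=0: remaining (q,r,s,u) ∈ {(0,0,1,0); (0,0,1,1)} — 2.
  t=0, p=1: a clause becomes empty — 0.
  t=0, p=0: 5 of the 16 assignments to (q,r,s,u) work.
Total: 4 + 2 + 0 + 5 = 11.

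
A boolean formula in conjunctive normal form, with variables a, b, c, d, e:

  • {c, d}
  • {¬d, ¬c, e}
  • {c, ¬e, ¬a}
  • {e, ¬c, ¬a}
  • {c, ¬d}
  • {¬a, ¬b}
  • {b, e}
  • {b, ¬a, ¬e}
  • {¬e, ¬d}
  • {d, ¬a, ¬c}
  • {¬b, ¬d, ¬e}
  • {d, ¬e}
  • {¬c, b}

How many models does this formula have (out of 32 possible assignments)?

Satisfying assignments:
  a=F b=T c=T d=F e=F
Count: 1.

1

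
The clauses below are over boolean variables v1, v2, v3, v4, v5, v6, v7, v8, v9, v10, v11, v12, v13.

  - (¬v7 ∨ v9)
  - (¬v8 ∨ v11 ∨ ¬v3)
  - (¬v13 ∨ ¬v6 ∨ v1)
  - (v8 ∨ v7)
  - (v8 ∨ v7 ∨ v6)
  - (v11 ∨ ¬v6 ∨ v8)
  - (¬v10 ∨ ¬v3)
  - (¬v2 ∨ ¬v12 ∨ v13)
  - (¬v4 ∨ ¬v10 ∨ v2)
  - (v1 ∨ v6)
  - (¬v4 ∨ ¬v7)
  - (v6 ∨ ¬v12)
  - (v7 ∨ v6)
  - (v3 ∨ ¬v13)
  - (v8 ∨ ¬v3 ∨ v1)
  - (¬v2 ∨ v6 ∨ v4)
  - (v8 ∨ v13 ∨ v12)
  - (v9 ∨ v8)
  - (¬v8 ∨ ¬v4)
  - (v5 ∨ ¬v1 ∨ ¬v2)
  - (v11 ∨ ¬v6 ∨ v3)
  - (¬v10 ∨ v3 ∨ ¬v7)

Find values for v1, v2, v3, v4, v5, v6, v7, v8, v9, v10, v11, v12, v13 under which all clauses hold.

Pure literal: v5 appears only positively; assign v5 = True.
v9 occurs only positively in the remaining clauses — set v9 = True.
Set v1 = False and propagate.
  then v6 is forced to True.
  then v13 is forced to False.
Set v2 = False and propagate.
For the remaining variables, v3 = False, v4 = False, v7 = False, v8 = True, v10 = True, v11 = True, v12 = True works.
Check each clause:
  1. (¬v7 ∨ v9) — v9 is true.
  2. (v11 ∨ ¬v3 ∨ ¬v8) — v11 is true.
  3. (v1 ∨ ¬v6 ∨ ¬v13) — ¬v13 is true.
  4. (v8 ∨ v7) — v8 is true.
  5. (v7 ∨ v8 ∨ v6) — v8 is true.
  6. (v8 ∨ ¬v6 ∨ v11) — v8 is true.
  7. (¬v3 ∨ ¬v10) — ¬v3 is true.
  8. (¬v12 ∨ v13 ∨ ¬v2) — ¬v2 is true.
  9. (v2 ∨ ¬v4 ∨ ¬v10) — ¬v4 is true.
  10. (v1 ∨ v6) — v6 is true.
  11. (¬v7 ∨ ¬v4) — ¬v7 is true.
  12. (¬v12 ∨ v6) — v6 is true.
  13. (v7 ∨ v6) — v6 is true.
  14. (¬v13 ∨ v3) — ¬v13 is true.
  15. (¬v3 ∨ v8 ∨ v1) — v8 is true.
  16. (v4 ∨ v6 ∨ ¬v2) — v6 is true.
  17. (v8 ∨ v13 ∨ v12) — v8 is true.
  18. (v8 ∨ v9) — v8 is true.
  19. (¬v8 ∨ ¬v4) — ¬v4 is true.
  20. (¬v1 ∨ ¬v2 ∨ v5) — v5 is true.
  21. (¬v6 ∨ v11 ∨ v3) — v11 is true.
  22. (¬v7 ∨ v3 ∨ ¬v10) — ¬v7 is true.

v1=False  v2=False  v3=False  v4=False  v5=True  v6=True  v7=False  v8=True  v9=True  v10=True  v11=True  v12=True  v13=False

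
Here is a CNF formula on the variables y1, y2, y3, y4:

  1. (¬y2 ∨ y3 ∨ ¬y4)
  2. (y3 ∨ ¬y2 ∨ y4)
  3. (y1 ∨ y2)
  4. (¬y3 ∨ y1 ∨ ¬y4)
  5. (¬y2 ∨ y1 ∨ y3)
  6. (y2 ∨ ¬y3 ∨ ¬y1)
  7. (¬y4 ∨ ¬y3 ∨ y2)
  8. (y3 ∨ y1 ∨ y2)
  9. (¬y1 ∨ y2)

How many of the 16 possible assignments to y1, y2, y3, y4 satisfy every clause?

The models are:
  y1=F y2=T y3=T y4=F
  y1=T y2=T y3=T y4=F
  y1=T y2=T y3=T y4=T
That's 3 in total.

3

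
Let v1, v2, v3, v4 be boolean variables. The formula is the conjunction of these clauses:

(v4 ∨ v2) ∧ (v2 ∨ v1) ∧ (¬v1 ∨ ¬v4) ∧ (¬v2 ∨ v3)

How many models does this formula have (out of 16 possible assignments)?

3

The models are:
  v1=0 v2=1 v3=1 v4=0
  v1=0 v2=1 v3=1 v4=1
  v1=1 v2=1 v3=1 v4=0
Count: 3.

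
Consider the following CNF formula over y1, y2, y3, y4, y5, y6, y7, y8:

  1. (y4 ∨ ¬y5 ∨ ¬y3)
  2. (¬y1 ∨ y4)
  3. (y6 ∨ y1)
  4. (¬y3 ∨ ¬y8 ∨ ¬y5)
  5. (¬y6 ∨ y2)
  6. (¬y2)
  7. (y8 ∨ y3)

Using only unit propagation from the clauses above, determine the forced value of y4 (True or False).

True

(¬y2) is a unit clause: y2 = False.
(¬y6 ∨ y2): since y2 = False, the clause reduces to (¬y6). y6 = False.
(y6 ∨ y1) with y6 = False leaves only y1, so y1 = True.
From (¬y1 ∨ y4) and y1 = True: y4 = True.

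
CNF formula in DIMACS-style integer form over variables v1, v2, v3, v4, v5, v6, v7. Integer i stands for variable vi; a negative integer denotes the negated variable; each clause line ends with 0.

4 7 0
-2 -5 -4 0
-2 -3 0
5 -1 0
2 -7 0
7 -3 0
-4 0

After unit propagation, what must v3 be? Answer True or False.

False

(¬v4) is a unit clause: v4 = False.
From (v7 ∨ v4) and v4 = False: v7 = True.
In (¬v7 ∨ v2), ¬v7 is now false; v2 must hold, so v2 = True.
(¬v2 ∨ ¬v3): since v2 = True, the clause reduces to (¬v3). v3 = False.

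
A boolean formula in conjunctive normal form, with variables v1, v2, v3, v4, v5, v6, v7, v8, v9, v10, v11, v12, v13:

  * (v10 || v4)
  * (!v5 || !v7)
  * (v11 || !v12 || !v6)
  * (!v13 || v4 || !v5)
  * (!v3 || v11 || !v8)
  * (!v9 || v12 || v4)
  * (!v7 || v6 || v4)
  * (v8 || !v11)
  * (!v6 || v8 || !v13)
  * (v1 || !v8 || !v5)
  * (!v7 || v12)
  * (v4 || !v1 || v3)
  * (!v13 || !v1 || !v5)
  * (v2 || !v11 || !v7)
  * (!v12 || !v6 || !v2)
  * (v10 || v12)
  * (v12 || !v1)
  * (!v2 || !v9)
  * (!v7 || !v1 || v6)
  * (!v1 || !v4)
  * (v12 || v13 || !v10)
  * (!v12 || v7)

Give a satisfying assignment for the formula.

v1=False  v2=False  v3=False  v4=True  v5=False  v6=False  v7=True  v8=True  v9=False  v10=False  v11=False  v12=True  v13=True

Check each clause:
  1. (v10 || v4) — v4 is true.
  2. (!v7 || !v5) — !v5 is true.
  3. (v11 || !v6 || !v12) — !v6 is true.
  4. (!v5 || v4 || !v13) — v4 is true.
  5. (!v8 || !v3 || v11) — !v3 is true.
  6. (!v9 || v4 || v12) — v12 is true.
  7. (v6 || v4 || !v7) — v4 is true.
  8. (v8 || !v11) — v8 is true.
  9. (!v6 || !v13 || v8) — v8 is true.
  10. (v1 || !v8 || !v5) — !v5 is true.
  11. (!v7 || v12) — v12 is true.
  12. (v3 || v4 || !v1) — v4 is true.
  13. (!v1 || !v13 || !v5) — !v5 is true.
  14. (!v7 || !v11 || v2) — !v11 is true.
  15. (!v6 || !v2 || !v12) — !v6 is true.
  16. (v12 || v10) — v12 is true.
  17. (v12 || !v1) — v12 is true.
  18. (!v9 || !v2) — !v2 is true.
  19. (!v1 || v6 || !v7) — !v1 is true.
  20. (!v4 || !v1) — !v1 is true.
  21. (!v10 || v13 || v12) — v12 is true.
  22. (!v12 || v7) — v7 is true.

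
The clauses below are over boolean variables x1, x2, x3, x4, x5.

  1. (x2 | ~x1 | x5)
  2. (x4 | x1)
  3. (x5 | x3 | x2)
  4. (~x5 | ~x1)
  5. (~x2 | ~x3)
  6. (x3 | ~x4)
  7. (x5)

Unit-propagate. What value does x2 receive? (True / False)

Unit clause (x5) sets x5 = True.
In (~x1 | ~x5), ~x5 is now false; ~x1 must hold, so x1 = False.
(x1 | x4): since x1 = False, the clause reduces to (x4). x4 = True.
(~x4 | x3) with x4 = True leaves only x3, so x3 = True.
(~x3 | ~x2): since x3 = True, the clause reduces to (~x2). x2 = False.

False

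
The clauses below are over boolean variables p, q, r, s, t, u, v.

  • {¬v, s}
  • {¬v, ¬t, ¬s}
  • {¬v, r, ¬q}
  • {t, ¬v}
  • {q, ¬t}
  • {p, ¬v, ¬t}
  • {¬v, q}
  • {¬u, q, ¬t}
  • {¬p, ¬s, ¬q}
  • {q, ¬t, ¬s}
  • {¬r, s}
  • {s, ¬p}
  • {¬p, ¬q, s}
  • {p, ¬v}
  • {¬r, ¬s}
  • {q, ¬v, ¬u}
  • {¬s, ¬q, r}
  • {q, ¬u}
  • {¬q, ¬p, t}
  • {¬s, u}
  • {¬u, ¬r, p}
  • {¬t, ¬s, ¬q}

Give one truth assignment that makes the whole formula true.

p = False  q = True  r = False  s = False  t = False  u = True  v = False

v occurs only negated in the remaining clauses — set v = False.
Set p = False and propagate.
The remaining clauses are satisfied by q = True, r = False, s = False, t = False, u = True.
Check each clause:
  1. {¬v, s} — ¬v is true.
  2. {¬s, ¬v, ¬t} — ¬v is true.
  3. {¬q, ¬v, r} — ¬v is true.
  4. {¬v, t} — ¬v is true.
  5. {q, ¬t} — q is true.
  6. {¬t, p, ¬v} — ¬v is true.
  7. {q, ¬v} — ¬v is true.
  8. {q, ¬t, ¬u} — q is true.
  9. {¬q, ¬p, ¬s} — ¬s is true.
  10. {¬s, q, ¬t} — q is true.
  11. {¬r, s} — ¬r is true.
  12. {¬p, s} — ¬p is true.
  13. {¬p, ¬q, s} — ¬p is true.
  14. {¬v, p} — ¬v is true.
  15. {¬r, ¬s} — ¬s is true.
  16. {q, ¬u, ¬v} — ¬v is true.
  17. {r, ¬s, ¬q} — ¬s is true.
  18. {q, ¬u} — q is true.
  19. {¬p, ¬q, t} — ¬p is true.
  20. {u, ¬s} — ¬s is true.
  21. {¬u, p, ¬r} — ¬r is true.
  22. {¬s, ¬q, ¬t} — ¬t is true.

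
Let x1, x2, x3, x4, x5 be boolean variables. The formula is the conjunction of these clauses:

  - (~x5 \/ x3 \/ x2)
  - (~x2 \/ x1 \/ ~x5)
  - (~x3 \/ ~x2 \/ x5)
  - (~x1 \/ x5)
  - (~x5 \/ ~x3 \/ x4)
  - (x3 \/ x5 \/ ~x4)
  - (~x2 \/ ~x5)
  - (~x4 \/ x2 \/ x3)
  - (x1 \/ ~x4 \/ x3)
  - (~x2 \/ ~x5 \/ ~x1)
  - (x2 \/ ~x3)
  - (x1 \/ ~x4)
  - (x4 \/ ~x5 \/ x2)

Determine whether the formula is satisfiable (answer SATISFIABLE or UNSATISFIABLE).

SATISFIABLE

Try x1 = False.
  then x4 is forced to False.
Try x2 = True.
  then x5 is forced to False.
  then x3 is forced to False.
Every clause has at least one true literal under this assignment.
So x1=False  x2=True  x3=False  x4=False  x5=False is a satisfying assignment.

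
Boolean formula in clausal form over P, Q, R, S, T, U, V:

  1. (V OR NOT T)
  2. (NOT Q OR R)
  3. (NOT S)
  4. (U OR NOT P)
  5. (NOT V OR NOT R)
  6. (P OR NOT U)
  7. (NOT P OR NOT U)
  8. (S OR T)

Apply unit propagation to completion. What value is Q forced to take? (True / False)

False

(NOT S) stands alone — S = False.
(S OR T): since S = False, the clause reduces to (T). T = True.
From (V OR NOT T) and T = True: V = True.
From (NOT R OR NOT V) and V = True: R = False.
From (R OR NOT Q) and R = False: Q = False.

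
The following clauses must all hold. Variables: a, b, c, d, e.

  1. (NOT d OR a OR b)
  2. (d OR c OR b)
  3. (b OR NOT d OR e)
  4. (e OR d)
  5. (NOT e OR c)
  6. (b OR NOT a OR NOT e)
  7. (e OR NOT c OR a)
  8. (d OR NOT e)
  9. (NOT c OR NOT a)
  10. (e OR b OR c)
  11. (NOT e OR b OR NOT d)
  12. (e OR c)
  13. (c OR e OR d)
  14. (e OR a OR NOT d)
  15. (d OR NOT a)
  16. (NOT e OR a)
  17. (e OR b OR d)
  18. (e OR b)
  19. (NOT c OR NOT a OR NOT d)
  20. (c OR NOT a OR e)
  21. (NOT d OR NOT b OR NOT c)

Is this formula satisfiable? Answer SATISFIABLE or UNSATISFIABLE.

e = True:
  propagation gives c=True, d=True, a=False; an empty clause results — contradiction.
e = False:
  propagation gives d=True, b=True, c=True; an empty clause results — contradiction.
Every branch closes, so no satisfying assignment exists.

UNSATISFIABLE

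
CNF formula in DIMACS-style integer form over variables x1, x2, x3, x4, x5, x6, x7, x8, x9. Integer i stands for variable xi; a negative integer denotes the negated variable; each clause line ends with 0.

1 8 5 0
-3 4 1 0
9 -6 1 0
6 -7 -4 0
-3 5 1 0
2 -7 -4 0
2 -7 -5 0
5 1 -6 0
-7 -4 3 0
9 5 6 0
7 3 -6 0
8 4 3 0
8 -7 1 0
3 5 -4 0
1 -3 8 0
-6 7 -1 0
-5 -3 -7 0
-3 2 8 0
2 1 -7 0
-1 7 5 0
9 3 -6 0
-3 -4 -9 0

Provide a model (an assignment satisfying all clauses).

Pure literal: x2 appears only positively; assign x2 = True.
x8 occurs only positively in the remaining clauses — set x8 = True.
Try x1 = False.
Set x3 = True and propagate.
  then x4 is forced to True.
  then x5 is forced to True.
  then x7 is forced to False.
  then x9 is forced to False.
  then x6 is forced to False.
Every clause has at least one true literal under this assignment.
Check each clause:
  1. {x5, x8, x1} — x8 is true.
  2. {¬x3, x1, x4} — x4 is true.
  3. {¬x6, x1, x9} — ¬x6 is true.
  4. {¬x4, ¬x7, x6} — ¬x7 is true.
  5. {¬x3, x1, x5} — x5 is true.
  6. {¬x4, x2, ¬x7} — ¬x7 is true.
  7. {¬x5, ¬x7, x2} — ¬x7 is true.
  8. {¬x6, x1, x5} — ¬x6 is true.
  9. {¬x4, ¬x7, x3} — ¬x7 is true.
  10. {x6, x5, x9} — x5 is true.
  11. {x7, x3, ¬x6} — ¬x6 is true.
  12. {x3, x8, x4} — x8 is true.
  13. {x8, ¬x7, x1} — x8 is true.
  14. {x5, x3, ¬x4} — x3 is true.
  15. {¬x3, x8, x1} — x8 is true.
  16. {x7, ¬x6, ¬x1} — ¬x6 is true.
  17. {¬x3, ¬x7, ¬x5} — ¬x7 is true.
  18. {¬x3, x8, x2} — x8 is true.
  19. {¬x7, x2, x1} — x2 is true.
  20. {¬x1, x7, x5} — x5 is true.
  21. {x3, ¬x6, x9} — ¬x6 is true.
  22. {¬x3, ¬x4, ¬x9} — ¬x9 is true.

x1=0, x2=1, x3=1, x4=1, x5=1, x6=0, x7=0, x8=1, x9=0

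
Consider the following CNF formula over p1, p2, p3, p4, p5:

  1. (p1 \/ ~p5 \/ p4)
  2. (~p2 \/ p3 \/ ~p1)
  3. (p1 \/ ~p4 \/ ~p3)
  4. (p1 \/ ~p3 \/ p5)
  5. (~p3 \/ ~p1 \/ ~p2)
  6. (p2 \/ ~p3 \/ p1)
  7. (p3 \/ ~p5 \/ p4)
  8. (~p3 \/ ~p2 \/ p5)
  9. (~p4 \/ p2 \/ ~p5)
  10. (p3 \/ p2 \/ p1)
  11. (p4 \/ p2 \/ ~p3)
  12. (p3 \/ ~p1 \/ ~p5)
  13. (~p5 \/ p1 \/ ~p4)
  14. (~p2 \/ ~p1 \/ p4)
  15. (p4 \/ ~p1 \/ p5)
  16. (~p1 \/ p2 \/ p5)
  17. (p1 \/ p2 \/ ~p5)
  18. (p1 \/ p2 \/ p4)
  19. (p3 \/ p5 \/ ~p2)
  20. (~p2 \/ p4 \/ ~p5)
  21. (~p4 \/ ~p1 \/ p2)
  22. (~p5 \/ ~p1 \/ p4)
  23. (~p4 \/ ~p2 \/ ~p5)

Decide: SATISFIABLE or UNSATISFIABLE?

p1 = True:
  p2 = True:
    propagation gives p3=True; an empty clause results — contradiction.
  p2 = False:
    propagation gives p5=True, p4=False; an empty clause results — contradiction.
p1 = False:
  p2 = True:
    p5 = True:
      propagation gives p4=True; contradiction.
    p5 = False:
      propagation gives p3=False; contradiction.
  p2 = False:
    propagation gives p3=False; an empty clause results — contradiction.
Every branch closes, so no satisfying assignment exists.

UNSATISFIABLE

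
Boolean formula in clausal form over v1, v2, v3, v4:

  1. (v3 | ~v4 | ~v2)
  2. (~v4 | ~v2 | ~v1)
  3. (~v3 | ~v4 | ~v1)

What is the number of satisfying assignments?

12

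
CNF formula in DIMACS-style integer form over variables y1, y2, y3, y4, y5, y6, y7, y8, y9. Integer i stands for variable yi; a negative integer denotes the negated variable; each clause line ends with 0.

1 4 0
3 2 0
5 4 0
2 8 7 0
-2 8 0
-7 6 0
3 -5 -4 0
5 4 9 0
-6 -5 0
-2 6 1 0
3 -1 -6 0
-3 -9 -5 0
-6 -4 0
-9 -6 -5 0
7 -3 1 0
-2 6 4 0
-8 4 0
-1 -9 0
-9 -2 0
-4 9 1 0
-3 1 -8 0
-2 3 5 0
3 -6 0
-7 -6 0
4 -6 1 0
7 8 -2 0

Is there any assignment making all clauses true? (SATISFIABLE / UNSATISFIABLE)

SATISFIABLE

Try y1 = True.
  then y9 is forced to False.
Set y2 = False and propagate.
  then y3 is forced to True.
For the remaining variables, y4 = True, y5 = True, y6 = False, y7 = False, y8 = True works.
So y1 = T, y2 = F, y3 = T, y4 = T, y5 = T, y6 = F, y7 = F, y8 = T, y9 = F is a satisfying assignment.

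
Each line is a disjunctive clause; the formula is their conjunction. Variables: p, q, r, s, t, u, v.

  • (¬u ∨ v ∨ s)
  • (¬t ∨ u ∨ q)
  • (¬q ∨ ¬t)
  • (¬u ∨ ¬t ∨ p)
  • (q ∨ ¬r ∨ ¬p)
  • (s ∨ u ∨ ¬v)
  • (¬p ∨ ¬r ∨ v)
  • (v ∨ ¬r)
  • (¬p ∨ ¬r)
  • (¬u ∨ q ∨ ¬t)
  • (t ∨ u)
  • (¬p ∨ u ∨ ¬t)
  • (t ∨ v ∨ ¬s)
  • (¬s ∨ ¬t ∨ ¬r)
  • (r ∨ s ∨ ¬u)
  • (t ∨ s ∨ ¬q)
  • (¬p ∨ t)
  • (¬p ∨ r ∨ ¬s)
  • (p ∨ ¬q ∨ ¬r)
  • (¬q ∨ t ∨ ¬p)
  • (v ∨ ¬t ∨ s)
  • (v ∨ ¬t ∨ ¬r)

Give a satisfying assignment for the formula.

p=F, q=F, r=T, s=F, t=F, u=T, v=T

Try p = False.
Branch on q: take q = False.
The remaining clauses are satisfied by r = True, s = False, t = False, u = True, v = True.
Every clause has at least one true literal under this assignment.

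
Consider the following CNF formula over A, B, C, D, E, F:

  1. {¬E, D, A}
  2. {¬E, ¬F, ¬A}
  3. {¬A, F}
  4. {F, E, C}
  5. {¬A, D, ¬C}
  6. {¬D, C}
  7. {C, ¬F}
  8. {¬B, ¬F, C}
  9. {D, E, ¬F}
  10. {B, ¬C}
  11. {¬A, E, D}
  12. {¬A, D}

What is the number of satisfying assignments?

6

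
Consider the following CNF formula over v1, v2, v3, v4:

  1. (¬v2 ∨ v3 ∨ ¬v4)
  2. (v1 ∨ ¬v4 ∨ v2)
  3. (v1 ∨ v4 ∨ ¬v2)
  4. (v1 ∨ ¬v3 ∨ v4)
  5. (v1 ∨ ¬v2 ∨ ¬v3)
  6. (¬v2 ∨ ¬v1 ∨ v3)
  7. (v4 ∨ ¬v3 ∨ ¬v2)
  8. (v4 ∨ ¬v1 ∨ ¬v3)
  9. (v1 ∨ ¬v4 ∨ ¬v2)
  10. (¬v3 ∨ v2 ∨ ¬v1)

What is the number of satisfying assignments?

The models are:
  v1=F v2=F v3=F v4=F
  v1=T v2=F v3=F v4=F
  v1=T v2=F v3=F v4=T
  v1=T v2=T v3=T v4=T
Count: 4.

4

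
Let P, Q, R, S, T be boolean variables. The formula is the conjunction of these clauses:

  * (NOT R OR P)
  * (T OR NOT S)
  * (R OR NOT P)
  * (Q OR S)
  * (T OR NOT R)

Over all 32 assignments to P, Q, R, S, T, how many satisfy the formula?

The models are:
  P=F Q=F R=F S=T T=T
  P=F Q=T R=F S=F T=F
  P=F Q=T R=F S=F T=T
  P=F Q=T R=F S=T T=T
  P=T Q=F R=T S=T T=T
  P=T Q=T R=T S=F T=T
  P=T Q=T R=T S=T T=T
Count: 7.

7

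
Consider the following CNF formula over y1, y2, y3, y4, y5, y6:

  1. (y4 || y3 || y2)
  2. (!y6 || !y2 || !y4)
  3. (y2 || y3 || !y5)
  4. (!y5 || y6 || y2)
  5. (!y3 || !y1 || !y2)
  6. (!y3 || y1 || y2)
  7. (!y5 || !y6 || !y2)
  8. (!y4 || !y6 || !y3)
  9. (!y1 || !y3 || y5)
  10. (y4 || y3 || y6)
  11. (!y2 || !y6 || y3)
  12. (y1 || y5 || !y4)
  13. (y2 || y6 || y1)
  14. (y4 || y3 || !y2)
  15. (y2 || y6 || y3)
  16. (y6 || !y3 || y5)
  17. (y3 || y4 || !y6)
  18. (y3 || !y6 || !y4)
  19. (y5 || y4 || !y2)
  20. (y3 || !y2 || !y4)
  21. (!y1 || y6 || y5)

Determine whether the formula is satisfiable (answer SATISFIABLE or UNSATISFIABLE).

Try y1 = False.
Branch on y2: take y2 = True.
The remaining clauses are satisfied by y3 = True, y4 = True, y5 = True, y6 = False.
Every clause has at least one true literal under this assignment.
So y1=F, y2=T, y3=T, y4=T, y5=T, y6=F is a satisfying assignment.

SATISFIABLE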